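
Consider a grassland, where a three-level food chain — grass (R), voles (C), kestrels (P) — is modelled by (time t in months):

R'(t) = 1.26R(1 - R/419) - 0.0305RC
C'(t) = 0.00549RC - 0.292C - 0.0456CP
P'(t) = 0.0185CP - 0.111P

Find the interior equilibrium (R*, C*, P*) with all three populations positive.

From dP/dt = 0: 0.0185C* = 0.111, so C* = 6.
From dR/dt = 0: 1.26(1 - R*/419) = 0.0305·6, giving R* = 419·(1 - 0.145) = 358.
From dC/dt = 0: 0.00549·358 - 0.292 = 0.0456P*, so P* = 1.67/0.0456 = 36.7.

R* ≈ 358, C* ≈ 6, P* ≈ 36.7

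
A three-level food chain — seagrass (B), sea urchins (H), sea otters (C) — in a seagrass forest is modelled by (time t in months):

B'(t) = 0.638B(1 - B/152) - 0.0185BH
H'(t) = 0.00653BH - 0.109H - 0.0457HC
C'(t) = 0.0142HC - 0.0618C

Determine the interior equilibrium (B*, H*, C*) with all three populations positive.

B* ≈ 133, H* ≈ 4.35, C* ≈ 16.6

From dC/dt = 0: 0.0142H* = 0.0618, so H* = 4.35.
From dB/dt = 0: 0.638(1 - B*/152) = 0.0185·4.35, giving B* = 152·(1 - 0.126) = 133.
From dH/dt = 0: 0.00653·133 - 0.109 = 0.0457C*, so C* = 0.758/0.0457 = 16.6.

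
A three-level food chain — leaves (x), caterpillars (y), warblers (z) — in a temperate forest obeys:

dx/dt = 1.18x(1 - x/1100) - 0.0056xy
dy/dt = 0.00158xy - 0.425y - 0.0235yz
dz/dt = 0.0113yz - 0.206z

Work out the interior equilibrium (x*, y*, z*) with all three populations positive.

x* ≈ 1000, y* ≈ 18.2, z* ≈ 49.5

From dz/dt = 0: 0.0113y* = 0.206, so y* = 18.2.
From dx/dt = 0: 1.18(1 - x*/1100) = 0.0056·18.2, giving x* = 1100·(1 - 0.0865) = 1000.
From dy/dt = 0: 0.00158·1000 - 0.425 = 0.0235z*, so z* = 1.16/0.0235 = 49.5.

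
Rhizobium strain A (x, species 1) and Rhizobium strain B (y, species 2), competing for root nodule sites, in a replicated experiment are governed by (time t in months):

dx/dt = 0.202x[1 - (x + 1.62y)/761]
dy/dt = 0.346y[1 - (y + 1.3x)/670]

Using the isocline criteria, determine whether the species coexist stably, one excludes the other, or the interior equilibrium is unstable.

Compare the nullcline intercepts: K1/α12 = 761/1.62 = 470 < K2 = 670; K2/α21 = 670/1.3 = 515 < K1 = 761.
Since both are reversed, neither can invade when rare; the interior point is a saddle.

unstable coexistence (outcome depends on initial conditions)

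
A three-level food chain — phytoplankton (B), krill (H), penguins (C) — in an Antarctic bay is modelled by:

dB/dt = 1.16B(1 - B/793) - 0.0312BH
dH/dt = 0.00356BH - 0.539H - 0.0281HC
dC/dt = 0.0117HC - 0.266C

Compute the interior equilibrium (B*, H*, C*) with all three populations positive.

From dC/dt = 0: 0.0117H* = 0.266, so H* = 22.7.
From dB/dt = 0: 1.16(1 - B*/793) = 0.0312·22.7, giving B* = 793·(1 - 0.611) = 308.
From dH/dt = 0: 0.00356·308 - 0.539 = 0.0281C*, so C* = 0.558/0.0281 = 19.8.

B* ≈ 308, H* ≈ 22.7, C* ≈ 19.8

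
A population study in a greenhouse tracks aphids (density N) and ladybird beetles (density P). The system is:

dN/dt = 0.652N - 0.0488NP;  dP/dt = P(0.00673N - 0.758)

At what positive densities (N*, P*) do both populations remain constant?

Set dP/dt = 0 with P > 0: 0.00673N - 0.758 = 0, so N* = 0.758/0.00673 = 113.
Set dN/dt = 0 with N > 0: 0.652 - 0.0488P = 0, so P* = 0.652/0.0488 = 13.4.

N* ≈ 113, P* ≈ 13.4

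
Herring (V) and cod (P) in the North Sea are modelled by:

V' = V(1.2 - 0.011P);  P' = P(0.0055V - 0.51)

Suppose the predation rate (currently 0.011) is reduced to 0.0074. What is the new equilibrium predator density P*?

P* ≈ 162

At the interior fixed point, setting dV/dt = 0 with V > 0 fixes P* = (prey growth rate)/(VP coefficient) — independent of the other coefficients.
With the change, P* = 1.2/0.0074 = 162; it rises from 109.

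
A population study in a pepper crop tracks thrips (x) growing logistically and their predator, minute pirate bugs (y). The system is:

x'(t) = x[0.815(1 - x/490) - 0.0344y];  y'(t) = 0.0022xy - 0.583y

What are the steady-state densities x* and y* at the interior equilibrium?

x* ≈ 265, y* ≈ 10.9

From dy/dt = 0 with y > 0: 0.0022x* = 0.583, so x* = 265.
Substitute into dx/dt = 0: 0.815(1 - 265/490) = 0.0344y*.
The bracket is 0.459, giving y* = 0.374/0.0344 = 10.9.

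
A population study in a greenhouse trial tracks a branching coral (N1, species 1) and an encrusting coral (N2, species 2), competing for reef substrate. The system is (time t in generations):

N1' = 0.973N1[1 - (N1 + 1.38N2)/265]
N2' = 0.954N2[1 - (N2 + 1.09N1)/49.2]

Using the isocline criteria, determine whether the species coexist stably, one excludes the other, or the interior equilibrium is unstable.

species 1 excludes species 2

Compare the nullcline intercepts: K1/α12 = 265/1.38 = 192 > K2 = 49.2; K2/α21 = 49.2/1.09 = 45.1 < K1 = 265.
Since the inequalities point opposite ways, species 1 can invade but species 2 cannot.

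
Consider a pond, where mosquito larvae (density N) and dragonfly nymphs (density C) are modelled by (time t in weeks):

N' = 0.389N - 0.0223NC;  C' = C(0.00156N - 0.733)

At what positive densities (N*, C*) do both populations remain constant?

N* ≈ 470, C* ≈ 17.4

Set dC/dt = 0 with C > 0: 0.00156N - 0.733 = 0, so N* = 0.733/0.00156 = 470.
Set dN/dt = 0 with N > 0: 0.389 - 0.0223C = 0, so C* = 0.389/0.0223 = 17.4.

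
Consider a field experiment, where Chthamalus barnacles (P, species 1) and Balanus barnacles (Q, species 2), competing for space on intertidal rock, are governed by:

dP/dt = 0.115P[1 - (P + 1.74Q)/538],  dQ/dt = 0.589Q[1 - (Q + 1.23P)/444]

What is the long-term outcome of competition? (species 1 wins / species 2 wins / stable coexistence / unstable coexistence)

Compare the nullcline intercepts: K1/α12 = 538/1.74 = 309 < K2 = 444; K2/α21 = 444/1.23 = 361 < K1 = 538.
Since both are reversed, neither can invade when rare; the interior point is a saddle.

unstable coexistence (outcome depends on initial conditions)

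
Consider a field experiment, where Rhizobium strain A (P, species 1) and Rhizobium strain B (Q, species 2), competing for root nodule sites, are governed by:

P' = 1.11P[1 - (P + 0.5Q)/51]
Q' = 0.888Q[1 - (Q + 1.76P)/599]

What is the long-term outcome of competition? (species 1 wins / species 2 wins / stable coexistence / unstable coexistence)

Compare the nullcline intercepts: K1/α12 = 51/0.5 = 102 < K2 = 599; K2/α21 = 599/1.76 = 340 > K1 = 51.
Since the inequalities point opposite ways, species 2 can invade but species 1 cannot.

species 2 excludes species 1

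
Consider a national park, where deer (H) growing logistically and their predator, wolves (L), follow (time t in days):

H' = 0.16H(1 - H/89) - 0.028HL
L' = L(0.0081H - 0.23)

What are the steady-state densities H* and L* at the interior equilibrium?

From dL/dt = 0 with L > 0: 0.0081H* = 0.23, so H* = 28.4.
Substitute into dH/dt = 0: 0.16(1 - 28.4/89) = 0.028L*.
The bracket is 0.681, giving L* = 0.109/0.028 = 3.89.

H* ≈ 28.4, L* ≈ 3.89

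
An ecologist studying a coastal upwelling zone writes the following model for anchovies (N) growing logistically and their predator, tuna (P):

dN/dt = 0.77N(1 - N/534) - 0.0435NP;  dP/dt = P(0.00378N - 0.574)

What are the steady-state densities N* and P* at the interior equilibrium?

From dP/dt = 0 with P > 0: 0.00378N* = 0.574, so N* = 152.
Substitute into dN/dt = 0: 0.77(1 - 152/534) = 0.0435P*.
The bracket is 0.716, giving P* = 0.551/0.0435 = 12.7.

N* ≈ 152, P* ≈ 12.7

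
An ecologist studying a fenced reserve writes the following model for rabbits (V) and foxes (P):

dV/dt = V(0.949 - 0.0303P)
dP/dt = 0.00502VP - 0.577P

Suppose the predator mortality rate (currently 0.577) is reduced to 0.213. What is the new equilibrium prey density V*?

V* ≈ 42.4

At the interior fixed point, setting dP/dt = 0 with P > 0 fixes V* = (predator death rate)/(VP coefficient) — independent of the other coefficients.
With the change, V* = 0.213/0.00502 = 42.4; it falls from 115.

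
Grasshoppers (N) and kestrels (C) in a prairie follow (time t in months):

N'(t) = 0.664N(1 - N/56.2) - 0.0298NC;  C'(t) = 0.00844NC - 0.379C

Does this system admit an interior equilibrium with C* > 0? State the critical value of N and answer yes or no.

The predator equation gives dC/dt > 0 only when N > 0.379/0.00844 = 44.9.
Without the predator, N → K = 56.2. Since 56.2 > 44.9, the predator can invade and persist.

Threshold N = 44.9; K > 44.9, so yes, the predator persists.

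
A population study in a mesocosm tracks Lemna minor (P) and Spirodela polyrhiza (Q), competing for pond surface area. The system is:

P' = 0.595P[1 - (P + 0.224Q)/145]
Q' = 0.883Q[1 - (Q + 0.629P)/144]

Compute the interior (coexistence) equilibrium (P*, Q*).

P* ≈ 131, Q* ≈ 61.5

Setting both brackets to zero gives the nullclines P + 0.224Q = 145 and 0.629P + Q = 144.
Substituting Q = 144 - 0.629P into the first: P(1 - 0.224·0.629) = 145 - 0.224·144.
So P* = 113/0.859 = 131, and then Q* = 144 - 0.629·131 = 61.5.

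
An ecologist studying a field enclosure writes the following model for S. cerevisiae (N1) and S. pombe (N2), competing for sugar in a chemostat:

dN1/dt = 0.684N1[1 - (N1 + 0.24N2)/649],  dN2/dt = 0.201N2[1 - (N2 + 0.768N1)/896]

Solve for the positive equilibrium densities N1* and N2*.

N1* ≈ 532, N2* ≈ 487

Setting both brackets to zero gives the nullclines N1 + 0.24N2 = 649 and 0.768N1 + N2 = 896.
Substituting N2 = 896 - 0.768N1 into the first: N1(1 - 0.24·0.768) = 649 - 0.24·896.
So N1* = 434/0.816 = 532, and then N2* = 896 - 0.768·532 = 487.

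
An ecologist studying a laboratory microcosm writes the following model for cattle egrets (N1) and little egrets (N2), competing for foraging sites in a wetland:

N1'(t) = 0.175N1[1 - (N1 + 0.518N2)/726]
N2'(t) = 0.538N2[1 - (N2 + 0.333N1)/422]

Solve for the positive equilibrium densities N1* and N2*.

N1* ≈ 613, N2* ≈ 218

Setting both brackets to zero gives the nullclines N1 + 0.518N2 = 726 and 0.333N1 + N2 = 422.
Substituting N2 = 422 - 0.333N1 into the first: N1(1 - 0.518·0.333) = 726 - 0.518·422.
So N1* = 507/0.828 = 613, and then N2* = 422 - 0.333·613 = 218.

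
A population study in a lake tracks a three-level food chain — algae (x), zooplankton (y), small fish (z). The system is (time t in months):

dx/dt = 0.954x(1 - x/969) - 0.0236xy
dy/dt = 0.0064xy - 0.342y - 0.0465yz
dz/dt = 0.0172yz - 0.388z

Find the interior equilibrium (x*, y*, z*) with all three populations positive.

x* ≈ 428, y* ≈ 22.6, z* ≈ 51.6

From dz/dt = 0: 0.0172y* = 0.388, so y* = 22.6.
From dx/dt = 0: 0.954(1 - x*/969) = 0.0236·22.6, giving x* = 969·(1 - 0.558) = 428.
From dy/dt = 0: 0.0064·428 - 0.342 = 0.0465z*, so z* = 2.4/0.0465 = 51.6.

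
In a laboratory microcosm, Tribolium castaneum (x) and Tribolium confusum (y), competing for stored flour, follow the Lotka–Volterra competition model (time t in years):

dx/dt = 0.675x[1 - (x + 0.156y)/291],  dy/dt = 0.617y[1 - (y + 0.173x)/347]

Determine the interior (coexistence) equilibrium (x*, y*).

x* ≈ 243, y* ≈ 305

Setting both brackets to zero gives the nullclines x + 0.156y = 291 and 0.173x + y = 347.
Substituting y = 347 - 0.173x into the first: x(1 - 0.156·0.173) = 291 - 0.156·347.
So x* = 237/0.973 = 243, and then y* = 347 - 0.173·243 = 305.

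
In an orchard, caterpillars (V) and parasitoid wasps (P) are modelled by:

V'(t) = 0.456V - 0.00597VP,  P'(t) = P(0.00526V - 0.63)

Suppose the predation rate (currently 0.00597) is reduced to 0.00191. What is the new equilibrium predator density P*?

At the interior fixed point, setting dV/dt = 0 with V > 0 fixes P* = (prey growth rate)/(VP coefficient) — independent of the other coefficients.
With the change, P* = 0.456/0.00191 = 239; it rises from 76.4.

P* ≈ 239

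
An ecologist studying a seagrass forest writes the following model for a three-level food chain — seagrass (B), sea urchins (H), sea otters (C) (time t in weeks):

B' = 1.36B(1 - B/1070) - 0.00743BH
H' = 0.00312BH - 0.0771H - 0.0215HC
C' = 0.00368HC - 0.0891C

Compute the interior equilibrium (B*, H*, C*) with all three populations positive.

B* ≈ 928, H* ≈ 24.2, C* ≈ 131

From dC/dt = 0: 0.00368H* = 0.0891, so H* = 24.2.
From dB/dt = 0: 1.36(1 - B*/1070) = 0.00743·24.2, giving B* = 1070·(1 - 0.132) = 928.
From dH/dt = 0: 0.00312·928 - 0.0771 = 0.0215C*, so C* = 2.82/0.0215 = 131.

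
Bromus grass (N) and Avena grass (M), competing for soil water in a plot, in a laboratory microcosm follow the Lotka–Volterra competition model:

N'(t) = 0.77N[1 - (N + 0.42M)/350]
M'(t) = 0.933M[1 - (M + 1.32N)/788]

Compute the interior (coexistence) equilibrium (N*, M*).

Setting both brackets to zero gives the nullclines N + 0.42M = 350 and 1.32N + M = 788.
Substituting M = 788 - 1.32N into the first: N(1 - 0.42·1.32) = 350 - 0.42·788.
So N* = 19/0.446 = 42.7, and then M* = 788 - 1.32·42.7 = 732.

N* ≈ 42.7, M* ≈ 732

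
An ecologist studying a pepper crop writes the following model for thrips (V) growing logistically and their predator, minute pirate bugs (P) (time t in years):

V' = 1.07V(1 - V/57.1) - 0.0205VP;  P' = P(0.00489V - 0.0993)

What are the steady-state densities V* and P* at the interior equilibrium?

From dP/dt = 0 with P > 0: 0.00489V* = 0.0993, so V* = 20.3.
Substitute into dV/dt = 0: 1.07(1 - 20.3/57.1) = 0.0205P*.
The bracket is 0.644, giving P* = 0.689/0.0205 = 33.6.

V* ≈ 20.3, P* ≈ 33.6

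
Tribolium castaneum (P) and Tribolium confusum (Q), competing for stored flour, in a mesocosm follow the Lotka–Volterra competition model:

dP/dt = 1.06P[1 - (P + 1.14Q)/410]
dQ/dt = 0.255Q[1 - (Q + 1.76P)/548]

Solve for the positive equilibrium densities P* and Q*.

Setting both brackets to zero gives the nullclines P + 1.14Q = 410 and 1.76P + Q = 548.
Substituting Q = 548 - 1.76P into the first: P(1 - 1.14·1.76) = 410 - 1.14·548.
So P* = -215/-1.01 = 213, and then Q* = 548 - 1.76·213 = 172.

P* ≈ 213, Q* ≈ 172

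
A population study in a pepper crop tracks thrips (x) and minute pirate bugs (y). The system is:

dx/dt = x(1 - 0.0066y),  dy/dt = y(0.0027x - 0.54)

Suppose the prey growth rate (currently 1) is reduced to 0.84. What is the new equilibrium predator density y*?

y* ≈ 127

At the interior fixed point, setting dx/dt = 0 with x > 0 fixes y* = (prey growth rate)/(xy coefficient) — independent of the other coefficients.
With the change, y* = 0.84/0.0066 = 127; it falls from 152.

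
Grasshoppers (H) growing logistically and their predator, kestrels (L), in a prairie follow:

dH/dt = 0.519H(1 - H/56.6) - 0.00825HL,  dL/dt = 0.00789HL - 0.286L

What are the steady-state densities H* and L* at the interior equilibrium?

H* ≈ 36.2, L* ≈ 22.6

From dL/dt = 0 with L > 0: 0.00789H* = 0.286, so H* = 36.2.
Substitute into dH/dt = 0: 0.519(1 - 36.2/56.6) = 0.00825L*.
The bracket is 0.36, giving L* = 0.187/0.00825 = 22.6.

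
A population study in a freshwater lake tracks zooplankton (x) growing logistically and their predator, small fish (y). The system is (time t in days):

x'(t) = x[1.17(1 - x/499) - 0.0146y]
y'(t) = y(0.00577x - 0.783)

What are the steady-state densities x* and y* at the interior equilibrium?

x* ≈ 136, y* ≈ 58.3

From dy/dt = 0 with y > 0: 0.00577x* = 0.783, so x* = 136.
Substitute into dx/dt = 0: 1.17(1 - 136/499) = 0.0146y*.
The bracket is 0.728, giving y* = 0.852/0.0146 = 58.3.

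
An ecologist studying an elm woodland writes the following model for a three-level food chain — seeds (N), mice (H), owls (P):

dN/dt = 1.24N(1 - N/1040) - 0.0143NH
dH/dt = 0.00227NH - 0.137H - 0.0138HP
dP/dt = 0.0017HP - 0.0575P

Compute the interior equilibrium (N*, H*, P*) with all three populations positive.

From dP/dt = 0: 0.0017H* = 0.0575, so H* = 33.8.
From dN/dt = 0: 1.24(1 - N*/1040) = 0.0143·33.8, giving N* = 1040·(1 - 0.39) = 634.
From dH/dt = 0: 0.00227·634 - 0.137 = 0.0138P*, so P* = 1.3/0.0138 = 94.4.

N* ≈ 634, H* ≈ 33.8, P* ≈ 94.4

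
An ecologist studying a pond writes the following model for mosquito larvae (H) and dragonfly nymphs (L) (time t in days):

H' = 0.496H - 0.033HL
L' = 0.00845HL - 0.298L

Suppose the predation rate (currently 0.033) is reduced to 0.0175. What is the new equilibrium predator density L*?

At the interior fixed point, setting dH/dt = 0 with H > 0 fixes L* = (prey growth rate)/(HL coefficient) — independent of the other coefficients.
With the change, L* = 0.496/0.0175 = 28.3; it rises from 15.

L* ≈ 28.3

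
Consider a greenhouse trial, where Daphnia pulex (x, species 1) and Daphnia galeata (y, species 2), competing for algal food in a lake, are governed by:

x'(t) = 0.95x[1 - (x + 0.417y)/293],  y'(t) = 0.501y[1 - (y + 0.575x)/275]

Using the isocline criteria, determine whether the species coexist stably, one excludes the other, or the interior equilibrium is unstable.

Compare the nullcline intercepts: K1/α12 = 293/0.417 = 703 > K2 = 275; K2/α21 = 275/0.575 = 478 > K1 = 293.
Since both inequalities hold, each species can invade when rare, so the interior equilibrium is stable.

stable coexistence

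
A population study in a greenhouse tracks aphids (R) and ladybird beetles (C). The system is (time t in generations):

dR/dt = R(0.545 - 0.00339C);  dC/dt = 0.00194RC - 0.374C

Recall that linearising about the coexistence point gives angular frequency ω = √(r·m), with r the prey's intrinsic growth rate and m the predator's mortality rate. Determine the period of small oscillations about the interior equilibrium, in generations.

T ≈ 13.9 generations

Here r = 0.545 and m = 0.374, so r·m = 0.204.
ω = √0.204 = 0.451 per generation, hence T = 2π/ω ≈ 13.9 generations.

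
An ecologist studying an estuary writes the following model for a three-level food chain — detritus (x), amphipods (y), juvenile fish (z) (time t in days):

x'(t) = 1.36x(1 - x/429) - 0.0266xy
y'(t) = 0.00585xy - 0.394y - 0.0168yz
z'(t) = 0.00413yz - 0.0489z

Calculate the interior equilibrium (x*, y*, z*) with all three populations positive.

From dz/dt = 0: 0.00413y* = 0.0489, so y* = 11.8.
From dx/dt = 0: 1.36(1 - x*/429) = 0.0266·11.8, giving x* = 429·(1 - 0.232) = 330.
From dy/dt = 0: 0.00585·330 - 0.394 = 0.0168z*, so z* = 1.53/0.0168 = 91.3.

x* ≈ 330, y* ≈ 11.8, z* ≈ 91.3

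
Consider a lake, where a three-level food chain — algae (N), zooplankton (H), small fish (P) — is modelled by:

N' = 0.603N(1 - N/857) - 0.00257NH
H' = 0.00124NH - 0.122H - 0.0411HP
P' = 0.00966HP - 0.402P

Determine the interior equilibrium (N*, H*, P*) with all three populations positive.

N* ≈ 705, H* ≈ 41.6, P* ≈ 18.3

From dP/dt = 0: 0.00966H* = 0.402, so H* = 41.6.
From dN/dt = 0: 0.603(1 - N*/857) = 0.00257·41.6, giving N* = 857·(1 - 0.177) = 705.
From dH/dt = 0: 0.00124·705 - 0.122 = 0.0411P*, so P* = 0.752/0.0411 = 18.3.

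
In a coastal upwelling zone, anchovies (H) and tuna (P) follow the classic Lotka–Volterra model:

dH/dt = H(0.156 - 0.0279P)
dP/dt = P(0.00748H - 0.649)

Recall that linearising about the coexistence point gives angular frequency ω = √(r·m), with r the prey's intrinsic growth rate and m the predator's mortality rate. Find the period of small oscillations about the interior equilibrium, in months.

Here r = 0.156 and m = 0.649, so r·m = 0.101.
ω = √0.101 = 0.318 per month, hence T = 2π/ω ≈ 19.7 months.

T ≈ 19.7 months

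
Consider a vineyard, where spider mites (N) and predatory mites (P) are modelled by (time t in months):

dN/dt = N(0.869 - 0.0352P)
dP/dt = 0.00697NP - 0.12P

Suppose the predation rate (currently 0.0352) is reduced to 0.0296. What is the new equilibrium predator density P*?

P* ≈ 29.4

At the interior fixed point, setting dN/dt = 0 with N > 0 fixes P* = (prey growth rate)/(NP coefficient) — independent of the other coefficients.
With the change, P* = 0.869/0.0296 = 29.4; it rises from 24.7.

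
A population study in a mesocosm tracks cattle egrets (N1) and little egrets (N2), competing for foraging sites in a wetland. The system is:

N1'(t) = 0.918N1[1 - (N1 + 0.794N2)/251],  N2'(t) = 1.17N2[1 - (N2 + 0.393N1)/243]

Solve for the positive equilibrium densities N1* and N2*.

N1* ≈ 84.4, N2* ≈ 210

Setting both brackets to zero gives the nullclines N1 + 0.794N2 = 251 and 0.393N1 + N2 = 243.
Substituting N2 = 243 - 0.393N1 into the first: N1(1 - 0.794·0.393) = 251 - 0.794·243.
So N1* = 58.1/0.688 = 84.4, and then N2* = 243 - 0.393·84.4 = 210.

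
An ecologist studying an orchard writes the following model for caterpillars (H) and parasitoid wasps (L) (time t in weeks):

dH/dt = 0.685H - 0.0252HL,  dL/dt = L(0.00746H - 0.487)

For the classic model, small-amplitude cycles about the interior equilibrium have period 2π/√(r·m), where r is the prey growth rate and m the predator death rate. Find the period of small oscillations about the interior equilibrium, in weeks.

T ≈ 10.9 weeks

Here r = 0.685 and m = 0.487, so r·m = 0.334.
ω = √0.334 = 0.578 per week, hence T = 2π/ω ≈ 10.9 weeks.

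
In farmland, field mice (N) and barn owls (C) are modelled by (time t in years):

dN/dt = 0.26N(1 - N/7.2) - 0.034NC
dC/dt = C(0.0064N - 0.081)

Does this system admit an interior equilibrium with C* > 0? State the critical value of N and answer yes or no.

The predator equation gives dC/dt > 0 only when N > 0.081/0.0064 = 12.7.
Without the predator, N → K = 7.2. Since 7.2 < 12.7, the predator cannot invade.

Threshold N = 12.7; K < 12.7, so no, the predator goes extinct.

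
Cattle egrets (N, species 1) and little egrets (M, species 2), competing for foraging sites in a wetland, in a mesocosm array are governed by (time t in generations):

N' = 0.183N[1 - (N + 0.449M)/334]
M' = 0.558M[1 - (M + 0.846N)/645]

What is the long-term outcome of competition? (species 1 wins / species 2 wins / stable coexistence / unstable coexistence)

Compare the nullcline intercepts: K1/α12 = 334/0.449 = 744 > K2 = 645; K2/α21 = 645/0.846 = 762 > K1 = 334.
Since both inequalities hold, each species can invade when rare, so the interior equilibrium is stable.

stable coexistence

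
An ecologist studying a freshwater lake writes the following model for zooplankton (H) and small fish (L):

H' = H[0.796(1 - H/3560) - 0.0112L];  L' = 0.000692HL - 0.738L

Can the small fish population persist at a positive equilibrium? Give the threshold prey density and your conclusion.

Threshold H = 1070; K > 1070, so yes, the predator persists.

The predator equation gives dL/dt > 0 only when H > 0.738/0.000692 = 1070.
Without the predator, H → K = 3560. Since 3560 > 1070, the predator can invade and persist.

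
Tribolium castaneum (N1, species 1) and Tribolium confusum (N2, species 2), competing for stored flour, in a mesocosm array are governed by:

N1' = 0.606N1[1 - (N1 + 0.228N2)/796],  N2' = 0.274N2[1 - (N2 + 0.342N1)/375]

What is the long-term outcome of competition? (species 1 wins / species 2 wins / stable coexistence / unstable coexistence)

stable coexistence

Compare the nullcline intercepts: K1/α12 = 796/0.228 = 3490 > K2 = 375; K2/α21 = 375/0.342 = 1100 > K1 = 796.
Since both inequalities hold, each species can invade when rare, so the interior equilibrium is stable.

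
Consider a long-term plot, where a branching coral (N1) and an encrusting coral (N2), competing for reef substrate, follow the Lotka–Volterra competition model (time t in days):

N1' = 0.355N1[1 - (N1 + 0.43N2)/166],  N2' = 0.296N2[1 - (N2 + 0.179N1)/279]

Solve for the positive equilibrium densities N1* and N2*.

Setting both brackets to zero gives the nullclines N1 + 0.43N2 = 166 and 0.179N1 + N2 = 279.
Substituting N2 = 279 - 0.179N1 into the first: N1(1 - 0.43·0.179) = 166 - 0.43·279.
So N1* = 46/0.923 = 49.9, and then N2* = 279 - 0.179·49.9 = 270.

N1* ≈ 49.9, N2* ≈ 270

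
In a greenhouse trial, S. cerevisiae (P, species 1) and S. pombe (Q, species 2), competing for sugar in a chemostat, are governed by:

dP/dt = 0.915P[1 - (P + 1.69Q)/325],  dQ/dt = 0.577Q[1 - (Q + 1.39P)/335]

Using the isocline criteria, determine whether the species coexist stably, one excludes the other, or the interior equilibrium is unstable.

Compare the nullcline intercepts: K1/α12 = 325/1.69 = 192 < K2 = 335; K2/α21 = 335/1.39 = 241 < K1 = 325.
Since both are reversed, neither can invade when rare; the interior point is a saddle.

unstable coexistence (outcome depends on initial conditions)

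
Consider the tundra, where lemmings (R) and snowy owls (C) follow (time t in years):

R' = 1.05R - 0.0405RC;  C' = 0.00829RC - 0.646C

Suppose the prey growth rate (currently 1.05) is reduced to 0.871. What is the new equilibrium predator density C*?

At the interior fixed point, setting dR/dt = 0 with R > 0 fixes C* = (prey growth rate)/(RC coefficient) — independent of the other coefficients.
With the change, C* = 0.871/0.0405 = 21.5; it falls from 25.9.

C* ≈ 21.5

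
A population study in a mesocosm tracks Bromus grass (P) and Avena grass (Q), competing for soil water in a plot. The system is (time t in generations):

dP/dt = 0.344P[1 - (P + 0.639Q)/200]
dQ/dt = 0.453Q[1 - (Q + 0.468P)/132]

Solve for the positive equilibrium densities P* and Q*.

Setting both brackets to zero gives the nullclines P + 0.639Q = 200 and 0.468P + Q = 132.
Substituting Q = 132 - 0.468P into the first: P(1 - 0.639·0.468) = 200 - 0.639·132.
So P* = 116/0.701 = 165, and then Q* = 132 - 0.468·165 = 54.8.

P* ≈ 165, Q* ≈ 54.8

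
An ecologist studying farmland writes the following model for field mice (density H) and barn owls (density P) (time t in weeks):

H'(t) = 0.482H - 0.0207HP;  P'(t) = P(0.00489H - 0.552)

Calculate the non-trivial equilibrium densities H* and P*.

Set dP/dt = 0 with P > 0: 0.00489H - 0.552 = 0, so H* = 0.552/0.00489 = 113.
Set dH/dt = 0 with H > 0: 0.482 - 0.0207P = 0, so P* = 0.482/0.0207 = 23.3.

H* ≈ 113, P* ≈ 23.3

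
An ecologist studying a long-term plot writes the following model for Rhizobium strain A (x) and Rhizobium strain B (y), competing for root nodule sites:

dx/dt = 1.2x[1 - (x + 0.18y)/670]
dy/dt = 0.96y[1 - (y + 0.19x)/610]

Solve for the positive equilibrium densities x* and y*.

x* ≈ 580, y* ≈ 500

Setting both brackets to zero gives the nullclines x + 0.18y = 670 and 0.19x + y = 610.
Substituting y = 610 - 0.19x into the first: x(1 - 0.18·0.19) = 670 - 0.18·610.
So x* = 560/0.966 = 580, and then y* = 610 - 0.19·580 = 500.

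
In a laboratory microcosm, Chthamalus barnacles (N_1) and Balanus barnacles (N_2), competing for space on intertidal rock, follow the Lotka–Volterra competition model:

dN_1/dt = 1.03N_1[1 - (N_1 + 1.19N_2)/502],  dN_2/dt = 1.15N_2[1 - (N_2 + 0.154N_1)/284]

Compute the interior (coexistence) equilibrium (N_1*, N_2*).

Setting both brackets to zero gives the nullclines N_1 + 1.19N_2 = 502 and 0.154N_1 + N_2 = 284.
Substituting N_2 = 284 - 0.154N_1 into the first: N_1(1 - 1.19·0.154) = 502 - 1.19·284.
So N_1* = 164/0.817 = 201, and then N_2* = 284 - 0.154·201 = 253.

N_1* ≈ 201, N_2* ≈ 253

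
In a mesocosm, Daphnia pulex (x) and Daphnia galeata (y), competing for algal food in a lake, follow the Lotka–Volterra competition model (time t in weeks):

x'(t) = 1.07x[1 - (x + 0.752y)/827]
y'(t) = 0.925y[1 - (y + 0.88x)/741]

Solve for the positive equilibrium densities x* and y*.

Setting both brackets to zero gives the nullclines x + 0.752y = 827 and 0.88x + y = 741.
Substituting y = 741 - 0.88x into the first: x(1 - 0.752·0.88) = 827 - 0.752·741.
So x* = 270/0.338 = 798, and then y* = 741 - 0.88·798 = 39.1.

x* ≈ 798, y* ≈ 39.1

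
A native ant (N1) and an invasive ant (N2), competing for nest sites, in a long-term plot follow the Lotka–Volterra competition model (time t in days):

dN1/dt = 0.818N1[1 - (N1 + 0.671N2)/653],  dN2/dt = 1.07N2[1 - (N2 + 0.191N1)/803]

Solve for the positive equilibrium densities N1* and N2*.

Setting both brackets to zero gives the nullclines N1 + 0.671N2 = 653 and 0.191N1 + N2 = 803.
Substituting N2 = 803 - 0.191N1 into the first: N1(1 - 0.671·0.191) = 653 - 0.671·803.
So N1* = 114/0.872 = 131, and then N2* = 803 - 0.191·131 = 778.

N1* ≈ 131, N2* ≈ 778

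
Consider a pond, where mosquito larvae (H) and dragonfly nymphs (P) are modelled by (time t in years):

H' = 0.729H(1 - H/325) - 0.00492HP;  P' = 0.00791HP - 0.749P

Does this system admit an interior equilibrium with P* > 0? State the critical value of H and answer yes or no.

Threshold H = 94.7; K > 94.7, so yes, the predator persists.

The predator equation gives dP/dt > 0 only when H > 0.749/0.00791 = 94.7.
Without the predator, H → K = 325. Since 325 > 94.7, the predator can invade and persist.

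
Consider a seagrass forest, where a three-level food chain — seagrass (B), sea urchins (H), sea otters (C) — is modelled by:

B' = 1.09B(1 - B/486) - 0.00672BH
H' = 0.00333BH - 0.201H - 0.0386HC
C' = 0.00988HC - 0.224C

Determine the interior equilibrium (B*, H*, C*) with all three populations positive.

B* ≈ 418, H* ≈ 22.7, C* ≈ 30.9

From dC/dt = 0: 0.00988H* = 0.224, so H* = 22.7.
From dB/dt = 0: 1.09(1 - B*/486) = 0.00672·22.7, giving B* = 486·(1 - 0.14) = 418.
From dH/dt = 0: 0.00333·418 - 0.201 = 0.0386C*, so C* = 1.19/0.0386 = 30.9.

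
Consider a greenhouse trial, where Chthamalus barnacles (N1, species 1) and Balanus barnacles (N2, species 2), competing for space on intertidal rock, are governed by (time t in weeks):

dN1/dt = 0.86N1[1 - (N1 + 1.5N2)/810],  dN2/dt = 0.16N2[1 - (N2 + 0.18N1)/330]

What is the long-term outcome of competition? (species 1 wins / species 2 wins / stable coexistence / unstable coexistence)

Compare the nullcline intercepts: K1/α12 = 810/1.5 = 540 > K2 = 330; K2/α21 = 330/0.18 = 1830 > K1 = 810.
Since both inequalities hold, each species can invade when rare, so the interior equilibrium is stable.

stable coexistence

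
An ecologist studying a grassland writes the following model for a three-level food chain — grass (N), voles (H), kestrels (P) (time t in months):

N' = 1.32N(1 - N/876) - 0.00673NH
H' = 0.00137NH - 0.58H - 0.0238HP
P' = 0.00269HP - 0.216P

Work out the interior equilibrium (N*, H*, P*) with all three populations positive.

N* ≈ 517, H* ≈ 80.3, P* ≈ 5.41

From dP/dt = 0: 0.00269H* = 0.216, so H* = 80.3.
From dN/dt = 0: 1.32(1 - N*/876) = 0.00673·80.3, giving N* = 876·(1 - 0.409) = 517.
From dH/dt = 0: 0.00137·517 - 0.58 = 0.0238P*, so P* = 0.129/0.0238 = 5.41.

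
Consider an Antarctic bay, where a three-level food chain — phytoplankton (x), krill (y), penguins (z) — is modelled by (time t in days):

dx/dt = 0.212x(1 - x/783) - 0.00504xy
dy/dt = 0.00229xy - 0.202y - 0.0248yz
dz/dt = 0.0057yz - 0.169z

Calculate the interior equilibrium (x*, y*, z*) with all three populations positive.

From dz/dt = 0: 0.0057y* = 0.169, so y* = 29.6.
From dx/dt = 0: 0.212(1 - x*/783) = 0.00504·29.6, giving x* = 783·(1 - 0.705) = 231.
From dy/dt = 0: 0.00229·231 - 0.202 = 0.0248z*, so z* = 0.327/0.0248 = 13.2.

x* ≈ 231, y* ≈ 29.6, z* ≈ 13.2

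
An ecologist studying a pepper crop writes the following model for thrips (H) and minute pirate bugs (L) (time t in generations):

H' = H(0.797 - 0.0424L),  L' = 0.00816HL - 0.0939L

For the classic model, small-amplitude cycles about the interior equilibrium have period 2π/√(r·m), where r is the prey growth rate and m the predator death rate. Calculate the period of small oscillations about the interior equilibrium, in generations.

Here r = 0.797 and m = 0.0939, so r·m = 0.0748.
ω = √0.0748 = 0.274 per generation, hence T = 2π/ω ≈ 23 generations.

T ≈ 23 generations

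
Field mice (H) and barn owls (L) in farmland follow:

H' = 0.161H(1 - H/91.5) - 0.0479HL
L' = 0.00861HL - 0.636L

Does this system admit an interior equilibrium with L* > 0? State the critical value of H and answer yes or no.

The predator equation gives dL/dt > 0 only when H > 0.636/0.00861 = 73.9.
Without the predator, H → K = 91.5. Since 91.5 > 73.9, the predator can invade and persist.

Threshold H = 73.9; K > 73.9, so yes, the predator persists.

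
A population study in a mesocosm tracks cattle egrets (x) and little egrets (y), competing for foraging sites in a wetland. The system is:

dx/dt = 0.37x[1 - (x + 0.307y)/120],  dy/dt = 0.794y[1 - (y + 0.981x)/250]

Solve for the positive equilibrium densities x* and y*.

x* ≈ 61.9, y* ≈ 189

Setting both brackets to zero gives the nullclines x + 0.307y = 120 and 0.981x + y = 250.
Substituting y = 250 - 0.981x into the first: x(1 - 0.307·0.981) = 120 - 0.307·250.
So x* = 43.2/0.699 = 61.9, and then y* = 250 - 0.981·61.9 = 189.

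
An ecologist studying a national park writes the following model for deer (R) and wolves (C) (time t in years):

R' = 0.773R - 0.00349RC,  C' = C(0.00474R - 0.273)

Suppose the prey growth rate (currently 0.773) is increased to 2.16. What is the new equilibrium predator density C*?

C* ≈ 619

At the interior fixed point, setting dR/dt = 0 with R > 0 fixes C* = (prey growth rate)/(RC coefficient) — independent of the other coefficients.
With the change, C* = 2.16/0.00349 = 619; it rises from 221.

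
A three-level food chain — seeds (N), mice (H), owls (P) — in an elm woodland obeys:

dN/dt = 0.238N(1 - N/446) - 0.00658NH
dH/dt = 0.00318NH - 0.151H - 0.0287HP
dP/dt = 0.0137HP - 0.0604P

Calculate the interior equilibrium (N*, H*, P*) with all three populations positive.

From dP/dt = 0: 0.0137H* = 0.0604, so H* = 4.41.
From dN/dt = 0: 0.238(1 - N*/446) = 0.00658·4.41, giving N* = 446·(1 - 0.122) = 392.
From dH/dt = 0: 0.00318·392 - 0.151 = 0.0287P*, so P* = 1.09/0.0287 = 38.1.

N* ≈ 392, H* ≈ 4.41, P* ≈ 38.1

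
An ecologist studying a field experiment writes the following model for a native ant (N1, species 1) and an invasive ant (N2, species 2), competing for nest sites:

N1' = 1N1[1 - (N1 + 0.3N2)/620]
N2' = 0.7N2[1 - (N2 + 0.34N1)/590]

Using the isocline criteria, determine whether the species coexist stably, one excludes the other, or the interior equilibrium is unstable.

stable coexistence

Compare the nullcline intercepts: K1/α12 = 620/0.3 = 2070 > K2 = 590; K2/α21 = 590/0.34 = 1740 > K1 = 620.
Since both inequalities hold, each species can invade when rare, so the interior equilibrium is stable.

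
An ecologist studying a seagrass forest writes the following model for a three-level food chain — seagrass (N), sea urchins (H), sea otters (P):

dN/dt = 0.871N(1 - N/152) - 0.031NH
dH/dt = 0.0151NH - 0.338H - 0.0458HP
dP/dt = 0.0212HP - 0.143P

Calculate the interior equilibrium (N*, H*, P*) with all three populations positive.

N* ≈ 116, H* ≈ 6.75, P* ≈ 30.7

From dP/dt = 0: 0.0212H* = 0.143, so H* = 6.75.
From dN/dt = 0: 0.871(1 - N*/152) = 0.031·6.75, giving N* = 152·(1 - 0.24) = 116.
From dH/dt = 0: 0.0151·116 - 0.338 = 0.0458P*, so P* = 1.41/0.0458 = 30.7.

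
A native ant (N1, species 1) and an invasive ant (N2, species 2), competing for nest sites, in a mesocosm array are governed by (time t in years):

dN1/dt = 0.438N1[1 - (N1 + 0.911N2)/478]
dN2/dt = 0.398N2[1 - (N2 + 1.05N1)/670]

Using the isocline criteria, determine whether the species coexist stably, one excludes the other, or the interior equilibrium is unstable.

Compare the nullcline intercepts: K1/α12 = 478/0.911 = 525 < K2 = 670; K2/α21 = 670/1.05 = 638 > K1 = 478.
Since the inequalities point opposite ways, species 2 can invade but species 1 cannot.

species 2 excludes species 1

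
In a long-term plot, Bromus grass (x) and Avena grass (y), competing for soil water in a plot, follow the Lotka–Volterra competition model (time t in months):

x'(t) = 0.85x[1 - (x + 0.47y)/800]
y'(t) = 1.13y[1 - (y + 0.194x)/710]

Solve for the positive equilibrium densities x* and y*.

Setting both brackets to zero gives the nullclines x + 0.47y = 800 and 0.194x + y = 710.
Substituting y = 710 - 0.194x into the first: x(1 - 0.47·0.194) = 800 - 0.47·710.
So x* = 466/0.909 = 513, and then y* = 710 - 0.194·513 = 610.

x* ≈ 513, y* ≈ 610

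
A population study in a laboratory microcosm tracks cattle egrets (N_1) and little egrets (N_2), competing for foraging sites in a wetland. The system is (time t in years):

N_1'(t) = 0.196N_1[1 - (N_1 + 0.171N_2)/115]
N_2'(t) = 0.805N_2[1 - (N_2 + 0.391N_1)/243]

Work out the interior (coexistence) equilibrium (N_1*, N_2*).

Setting both brackets to zero gives the nullclines N_1 + 0.171N_2 = 115 and 0.391N_1 + N_2 = 243.
Substituting N_2 = 243 - 0.391N_1 into the first: N_1(1 - 0.171·0.391) = 115 - 0.171·243.
So N_1* = 73.4/0.933 = 78.7, and then N_2* = 243 - 0.391·78.7 = 212.

N_1* ≈ 78.7, N_2* ≈ 212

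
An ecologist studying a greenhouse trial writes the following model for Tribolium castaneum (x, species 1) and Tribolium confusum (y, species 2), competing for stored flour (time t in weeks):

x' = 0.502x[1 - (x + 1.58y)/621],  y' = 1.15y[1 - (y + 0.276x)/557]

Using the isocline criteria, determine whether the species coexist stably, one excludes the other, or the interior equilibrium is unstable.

Compare the nullcline intercepts: K1/α12 = 621/1.58 = 393 < K2 = 557; K2/α21 = 557/0.276 = 2020 > K1 = 621.
Since the inequalities point opposite ways, species 2 can invade but species 1 cannot.

species 2 excludes species 1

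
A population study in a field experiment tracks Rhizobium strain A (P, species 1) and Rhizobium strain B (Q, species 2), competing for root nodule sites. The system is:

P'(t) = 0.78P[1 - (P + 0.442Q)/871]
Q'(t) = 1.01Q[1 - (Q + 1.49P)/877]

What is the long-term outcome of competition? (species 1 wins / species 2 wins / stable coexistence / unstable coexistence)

species 1 excludes species 2

Compare the nullcline intercepts: K1/α12 = 871/0.442 = 1970 > K2 = 877; K2/α21 = 877/1.49 = 589 < K1 = 871.
Since the inequalities point opposite ways, species 1 can invade but species 2 cannot.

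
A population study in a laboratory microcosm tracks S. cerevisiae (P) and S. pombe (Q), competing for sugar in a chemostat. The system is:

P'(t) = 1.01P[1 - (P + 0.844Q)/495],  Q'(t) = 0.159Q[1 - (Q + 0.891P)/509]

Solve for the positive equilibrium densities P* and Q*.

Setting both brackets to zero gives the nullclines P + 0.844Q = 495 and 0.891P + Q = 509.
Substituting Q = 509 - 0.891P into the first: P(1 - 0.844·0.891) = 495 - 0.844·509.
So P* = 65.4/0.248 = 264, and then Q* = 509 - 0.891·264 = 274.

P* ≈ 264, Q* ≈ 274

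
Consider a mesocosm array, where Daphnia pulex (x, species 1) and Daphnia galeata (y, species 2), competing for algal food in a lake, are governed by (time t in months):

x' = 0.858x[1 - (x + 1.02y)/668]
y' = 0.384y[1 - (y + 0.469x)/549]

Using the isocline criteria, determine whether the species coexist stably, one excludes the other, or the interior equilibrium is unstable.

Compare the nullcline intercepts: K1/α12 = 668/1.02 = 655 > K2 = 549; K2/α21 = 549/0.469 = 1170 > K1 = 668.
Since both inequalities hold, each species can invade when rare, so the interior equilibrium is stable.

stable coexistence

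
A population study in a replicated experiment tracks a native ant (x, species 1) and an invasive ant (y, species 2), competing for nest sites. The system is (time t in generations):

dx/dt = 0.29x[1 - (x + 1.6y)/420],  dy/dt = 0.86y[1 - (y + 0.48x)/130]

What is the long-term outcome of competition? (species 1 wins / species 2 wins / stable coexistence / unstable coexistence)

Compare the nullcline intercepts: K1/α12 = 420/1.6 = 262 > K2 = 130; K2/α21 = 130/0.48 = 271 < K1 = 420.
Since the inequalities point opposite ways, species 1 can invade but species 2 cannot.

species 1 excludes species 2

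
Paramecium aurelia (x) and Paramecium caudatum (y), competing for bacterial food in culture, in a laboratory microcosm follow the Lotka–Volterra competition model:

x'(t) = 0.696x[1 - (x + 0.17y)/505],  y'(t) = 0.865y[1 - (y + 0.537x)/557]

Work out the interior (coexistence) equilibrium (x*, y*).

x* ≈ 452, y* ≈ 315

Setting both brackets to zero gives the nullclines x + 0.17y = 505 and 0.537x + y = 557.
Substituting y = 557 - 0.537x into the first: x(1 - 0.17·0.537) = 505 - 0.17·557.
So x* = 410/0.909 = 452, and then y* = 557 - 0.537·452 = 315.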